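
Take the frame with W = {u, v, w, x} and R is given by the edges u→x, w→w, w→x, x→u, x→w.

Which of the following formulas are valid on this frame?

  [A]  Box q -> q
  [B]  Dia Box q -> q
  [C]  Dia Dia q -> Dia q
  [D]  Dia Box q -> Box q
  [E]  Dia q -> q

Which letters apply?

R is not reflexive: not u R u.
R is symmetric: every R-edge is matched by its reverse.
R is not transitive: u R x and x R u but not u R u.
R is not euclidean: x R u and x R w but not u R w.
R is not a subset of the identity: u R x with u ≠ x.
(A) Box q -> q (axiom T) characterises the reflexive frames. R is not reflexive — not valid.
(B) Dia Box q -> q (the dual of axiom B) characterises the symmetric frames. R is symmetric — valid.
(C) Dia Dia q -> Dia q is the dual of axiom 4; it is valid on a frame exactly when R is transitive. R is not transitive, so not valid.
(D) Dia Box q -> Box q is the dual of axiom 5; it is valid on a frame exactly when R is euclidean. R is not euclidean, so not valid.
(E) Dia q -> q is valid only on frames where every R-edge is a self-loop. Here R ⊄ identity — not valid.

B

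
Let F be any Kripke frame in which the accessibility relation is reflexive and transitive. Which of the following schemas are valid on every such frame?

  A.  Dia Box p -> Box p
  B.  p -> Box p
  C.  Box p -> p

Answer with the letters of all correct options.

Reflexive relations are serial.
(A) Dia Box p -> Box p (the dual of axiom 5) characterises the euclidean frames. Such an R need not be euclidean — not valid.
(B) p -> Box p (equivalent to ◇p→p) corresponds to R being a subset of the identity. Such an R need not be a subset of the identity, so not valid.
(C) Box p -> p is axiom T; it is valid on a frame exactly when R is reflexive. Every such R is reflexive, so valid.

C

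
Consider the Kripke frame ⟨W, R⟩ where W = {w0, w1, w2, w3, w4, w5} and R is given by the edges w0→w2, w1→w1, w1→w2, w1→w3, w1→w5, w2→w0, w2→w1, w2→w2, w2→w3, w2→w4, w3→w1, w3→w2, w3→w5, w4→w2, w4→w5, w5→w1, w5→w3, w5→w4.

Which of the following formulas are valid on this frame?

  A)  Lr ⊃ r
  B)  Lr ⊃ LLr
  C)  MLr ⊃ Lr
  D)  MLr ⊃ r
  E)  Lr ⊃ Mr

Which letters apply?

D, E

R is not reflexive: not w0 R w0.
R is symmetric: every R-edge is matched by its reverse.
R is not transitive: w0 R w2 and w2 R w0 but not w0 R w0.
R is not euclidean: w1 R w2 and w1 R w5 but not w2 R w5.
R is serial: every world has an R-successor.
(A) axiom T: valid iff R is reflexive. R is not reflexive — not valid.
(B) Lr ⊃ LLr is axiom 4, which corresponds to transitivity. R is not transitive — not valid.
(C) MLr ⊃ Lr is the dual of axiom 5, which corresponds to the euclidean property. R is not euclidean — not valid.
(D) MLr ⊃ r is the dual of axiom B; it is valid on a frame exactly when R is symmetric. R is symmetric, so valid.
(E) Lr ⊃ Mr (axiom D) characterises the serial frames. R is serial — valid.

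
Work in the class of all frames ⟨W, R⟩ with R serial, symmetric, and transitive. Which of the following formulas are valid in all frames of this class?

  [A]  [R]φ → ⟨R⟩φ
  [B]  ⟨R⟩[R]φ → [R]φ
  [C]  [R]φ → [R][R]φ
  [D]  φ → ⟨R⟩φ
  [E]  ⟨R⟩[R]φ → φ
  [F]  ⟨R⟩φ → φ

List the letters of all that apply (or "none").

A, B, C, D, E

A serial symmetric transitive relation is reflexive (take any v with uRv; symmetry gives vRu and transitivity gives uRu), hence an equivalence relation.
(A) [R]φ → ⟨R⟩φ (axiom D) characterises the serial frames. Every such R is serial — valid.
(B) the dual of axiom 5: valid iff R is euclidean. Every such R is euclidean — valid.
(C) [R]φ → [R][R]φ is axiom 4; it is valid on a frame exactly when R is transitive. Every such R is transitive, so valid.
(D) the dual of axiom T: valid iff R is reflexive. Every such R is reflexive — valid.
(E) ⟨R⟩[R]φ → φ (the dual of axiom B) characterises the symmetric frames. Every such R is symmetric — valid.
(F) ⟨R⟩φ → φ is valid only on frames where every R-edge is a self-loop. Such an R need not be a subset of the identity — not valid.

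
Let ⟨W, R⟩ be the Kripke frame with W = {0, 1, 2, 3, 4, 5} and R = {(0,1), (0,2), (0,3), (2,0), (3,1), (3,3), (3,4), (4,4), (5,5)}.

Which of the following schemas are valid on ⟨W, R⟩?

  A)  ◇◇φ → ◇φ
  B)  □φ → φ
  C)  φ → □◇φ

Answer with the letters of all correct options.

none

R is not reflexive: not 0 R 0.
R is not symmetric: 0 R 1 but not 1 R 0.
R is not transitive: 0 R 2 and 2 R 0 but not 0 R 0.
(A) ◇◇φ → ◇φ is the dual of axiom 4, which corresponds to transitivity. R is not transitive — not valid.
(B) axiom T: valid iff R is reflexive. R is not reflexive — not valid.
(C) φ → □◇φ is axiom B, which corresponds to symmetry. R is not symmetric — not valid.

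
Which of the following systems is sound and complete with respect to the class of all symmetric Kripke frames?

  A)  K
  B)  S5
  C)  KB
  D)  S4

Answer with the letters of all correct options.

(A) K is determined by the class of arbitrary frames.
(B) S5 is determined by the class of reflexive, symmetric, and transitive frames.
(C) KB is determined by exactly this class.
(D) S4 is determined by the class of reflexive and transitive frames.

C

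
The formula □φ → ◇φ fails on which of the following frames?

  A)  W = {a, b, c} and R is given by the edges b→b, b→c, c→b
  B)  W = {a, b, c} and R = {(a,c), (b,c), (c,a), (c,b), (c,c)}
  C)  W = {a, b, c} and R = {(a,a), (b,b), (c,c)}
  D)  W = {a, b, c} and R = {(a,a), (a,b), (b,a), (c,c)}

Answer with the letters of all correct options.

A

The schema □φ → ◇φ is axiom D; it is valid on a frame iff R is serial.
(A) R is not serial (a has no R-successor), so the schema fails here.
(B) R is serial (every world has an R-successor), so the schema is valid here.
(C) R is serial (every world has an R-successor), so the schema is valid here.
(D) R is serial (every world has an R-successor), so the schema is valid here.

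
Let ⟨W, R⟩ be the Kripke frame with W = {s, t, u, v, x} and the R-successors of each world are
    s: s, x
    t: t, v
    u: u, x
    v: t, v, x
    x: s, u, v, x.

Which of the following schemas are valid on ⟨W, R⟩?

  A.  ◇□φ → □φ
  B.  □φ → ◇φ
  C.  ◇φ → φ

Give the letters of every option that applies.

R is not euclidean: v R t and v R x but not t R x.
R is serial: every world has an R-successor.
R is not a subset of the identity: s R x with s ≠ x.
(A) ◇□φ → □φ (the dual of axiom 5) characterises the euclidean frames. R is not euclidean — not valid.
(B) axiom D: valid iff R is serial. R is serial — valid.
(C) ◇φ → φ is the converse of T; it holds exactly when R ⊆ identity. Here R ⊄ identity — not valid.

B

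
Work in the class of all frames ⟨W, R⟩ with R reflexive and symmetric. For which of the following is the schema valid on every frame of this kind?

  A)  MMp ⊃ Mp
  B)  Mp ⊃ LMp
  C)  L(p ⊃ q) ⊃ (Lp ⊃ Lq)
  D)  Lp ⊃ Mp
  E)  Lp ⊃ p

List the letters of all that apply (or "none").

Reflexive relations are serial.
(A) MMp ⊃ Mp is the dual of axiom 4; it is valid on a frame exactly when R is transitive. Such an R need not be transitive, so not valid.
(B) Mp ⊃ LMp is axiom 5, which corresponds to the euclidean property. Such an R need not be euclidean — not valid.
(C) L(p ⊃ q) ⊃ (Lp ⊃ Lq) is axiom K, valid on every Kripke frame — valid.
(D) Lp ⊃ Mp is axiom D; it is valid on a frame exactly when R is serial. Every such R is serial, so valid.
(E) Lp ⊃ p is axiom T; it is valid on a frame exactly when R is reflexive. Every such R is reflexive, so valid.

C, D, E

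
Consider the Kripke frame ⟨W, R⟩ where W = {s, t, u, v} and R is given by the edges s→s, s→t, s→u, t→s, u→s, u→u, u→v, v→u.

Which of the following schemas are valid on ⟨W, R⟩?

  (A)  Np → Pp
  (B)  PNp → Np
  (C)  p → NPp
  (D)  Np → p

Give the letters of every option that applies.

R is not reflexive: not t R t.
R is symmetric: every R-edge is matched by its reverse.
R is not euclidean: s R t and s R u but not t R u.
R is serial: every world has an R-successor.
(A) Np → Pp is axiom D, which corresponds to seriality. R is serial — valid.
(B) PNp → Np is the dual of axiom 5, which corresponds to the euclidean property. R is not euclidean — not valid.
(C) p → NPp is axiom B, which corresponds to symmetry. R is symmetric — valid.
(D) Np → p is axiom T; it is valid on a frame exactly when R is reflexive. R is not reflexive, so not valid.

A, C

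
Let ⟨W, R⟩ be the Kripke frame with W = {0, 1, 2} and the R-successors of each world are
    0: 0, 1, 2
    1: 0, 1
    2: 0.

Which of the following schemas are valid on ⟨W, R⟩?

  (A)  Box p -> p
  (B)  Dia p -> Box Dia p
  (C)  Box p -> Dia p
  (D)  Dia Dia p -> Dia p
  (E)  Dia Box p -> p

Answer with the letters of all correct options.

R is not reflexive: not 2 R 2.
R is symmetric: every R-edge is matched by its reverse.
R is not transitive: 1 R 0 and 0 R 2 but not 1 R 2.
R is not euclidean: 0 R 1 and 0 R 2 but not 1 R 2.
R is serial: every world has an R-successor.
(A) Box p -> p is axiom T, which corresponds to reflexivity. R is not reflexive — not valid.
(B) Dia p -> Box Dia p (axiom 5) characterises the euclidean frames. R is not euclidean — not valid.
(C) Box p -> Dia p is axiom D, which corresponds to seriality. R is serial — valid.
(D) Dia Dia p -> Dia p is the dual of axiom 4, which corresponds to transitivity. R is not transitive — not valid.
(E) Dia Box p -> p is the dual of axiom B; it is valid on a frame exactly when R is symmetric. R is symmetric, so valid.

C, E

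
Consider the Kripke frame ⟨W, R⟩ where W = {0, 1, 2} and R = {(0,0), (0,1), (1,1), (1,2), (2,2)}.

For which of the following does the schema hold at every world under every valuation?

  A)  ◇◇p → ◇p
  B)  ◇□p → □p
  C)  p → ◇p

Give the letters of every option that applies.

R is reflexive: each world relates to itself.
R is not transitive: 0 R 1 and 1 R 2 but not 0 R 2.
R is not euclidean: 0 R 1 and 0 R 0 but not 1 R 0.
(A) the dual of axiom 4: valid iff R is transitive. R is not transitive — not valid.
(B) ◇□p → □p (the dual of axiom 5) characterises the euclidean frames. R is not euclidean — not valid.
(C) p → ◇p is the dual of axiom T; it is valid on a frame exactly when R is reflexive. R is reflexive, so valid.

C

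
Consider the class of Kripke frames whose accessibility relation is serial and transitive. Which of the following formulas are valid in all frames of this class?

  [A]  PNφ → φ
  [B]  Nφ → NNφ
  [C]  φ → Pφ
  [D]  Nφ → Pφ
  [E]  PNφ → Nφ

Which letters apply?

(A) the dual of axiom B: valid iff R is symmetric. Such an R need not be symmetric — not valid.
(B) Nφ → NNφ is axiom 4; it is valid on a frame exactly when R is transitive. Every such R is transitive, so valid.
(C) the dual of axiom T: valid iff R is reflexive. Such an R need not be reflexive — not valid.
(D) Nφ → Pφ is axiom D; it is valid on a frame exactly when R is serial. Every such R is serial, so valid.
(E) PNφ → Nφ is the dual of axiom 5; it is valid on a frame exactly when R is euclidean. Such an R need not be euclidean, so not valid.

B, D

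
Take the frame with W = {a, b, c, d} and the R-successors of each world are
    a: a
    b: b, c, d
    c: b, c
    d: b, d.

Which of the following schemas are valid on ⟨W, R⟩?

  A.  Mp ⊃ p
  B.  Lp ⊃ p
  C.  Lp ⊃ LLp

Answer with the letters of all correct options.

R is reflexive: each world relates to itself.
R is not transitive: c R b and b R d but not c R d.
R is not a subset of the identity: b R c with b ≠ c.
(A) Mp ⊃ p (the converse of T) corresponds to R being a subset of the identity. Here R ⊄ identity, so not valid.
(B) Lp ⊃ p (axiom T) characterises the reflexive frames. R is reflexive — valid.
(C) Lp ⊃ LLp is axiom 4; it is valid on a frame exactly when R is transitive. R is not transitive, so not valid.

B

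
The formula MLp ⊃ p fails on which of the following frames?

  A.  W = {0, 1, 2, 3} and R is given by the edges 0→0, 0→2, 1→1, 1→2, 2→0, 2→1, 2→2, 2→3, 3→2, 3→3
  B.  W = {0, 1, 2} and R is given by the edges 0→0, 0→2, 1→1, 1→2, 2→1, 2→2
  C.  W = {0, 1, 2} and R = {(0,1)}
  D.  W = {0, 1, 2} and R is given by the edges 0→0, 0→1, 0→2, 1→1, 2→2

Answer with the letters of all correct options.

The schema MLp ⊃ p is the dual of axiom B; it is valid on a frame iff R is symmetric.
(A) R is symmetric (every R-edge is matched by its reverse), so the schema is valid here.
(B) R is not symmetric (0 R 2 but not 2 R 0), so the schema fails here.
(C) R is not symmetric (0 R 1 but not 1 R 0), so the schema fails here.
(D) R is not symmetric (0 R 1 but not 1 R 0), so the schema fails here.

B, C, D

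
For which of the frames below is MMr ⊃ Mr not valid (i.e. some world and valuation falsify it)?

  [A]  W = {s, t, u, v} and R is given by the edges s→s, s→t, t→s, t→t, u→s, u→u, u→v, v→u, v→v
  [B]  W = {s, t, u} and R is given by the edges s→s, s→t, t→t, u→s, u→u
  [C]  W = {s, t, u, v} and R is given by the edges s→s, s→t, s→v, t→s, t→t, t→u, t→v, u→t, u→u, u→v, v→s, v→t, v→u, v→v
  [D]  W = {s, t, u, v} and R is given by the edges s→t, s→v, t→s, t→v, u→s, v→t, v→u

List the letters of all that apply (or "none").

The schema MMr ⊃ Mr is the dual of axiom 4; it is valid on a frame iff R is transitive.
(A) R is not transitive (u R s and s R t but not u R t), so the schema fails here.
(B) R is not transitive (u R s and s R t but not u R t), so the schema fails here.
(C) R is not transitive (s R t and t R u but not s R u), so the schema fails here.
(D) R is not transitive (s R t and t R s but not s R s), so the schema fails here.

A, B, C, D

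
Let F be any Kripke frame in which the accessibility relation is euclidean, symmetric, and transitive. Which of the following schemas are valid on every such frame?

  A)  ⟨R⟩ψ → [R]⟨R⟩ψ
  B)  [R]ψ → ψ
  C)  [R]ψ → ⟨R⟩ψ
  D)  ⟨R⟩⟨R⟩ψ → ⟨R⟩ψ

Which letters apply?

A, D

(A) ⟨R⟩ψ → [R]⟨R⟩ψ is axiom 5; it is valid on a frame exactly when R is euclidean. Every such R is euclidean, so valid.
(B) [R]ψ → ψ (axiom T) characterises the reflexive frames. Such an R need not be reflexive — not valid.
(C) [R]ψ → ⟨R⟩ψ is axiom D; it is valid on a frame exactly when R is serial. Such an R need not be serial, so not valid.
(D) ⟨R⟩⟨R⟩ψ → ⟨R⟩ψ (the dual of axiom 4) characterises the transitive frames. Every such R is transitive — valid.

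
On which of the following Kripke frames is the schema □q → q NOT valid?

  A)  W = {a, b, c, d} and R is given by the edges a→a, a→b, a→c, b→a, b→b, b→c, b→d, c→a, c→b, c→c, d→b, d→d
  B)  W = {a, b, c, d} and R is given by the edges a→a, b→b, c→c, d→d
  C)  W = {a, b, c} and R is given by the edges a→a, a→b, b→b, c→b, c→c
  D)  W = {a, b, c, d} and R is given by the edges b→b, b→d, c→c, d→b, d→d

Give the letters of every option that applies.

D

The schema □q → q is axiom T; it is valid on a frame iff R is reflexive.
(A) R is reflexive (each world relates to itself), so the schema is valid here.
(B) R is reflexive (each world relates to itself), so the schema is valid here.
(C) R is reflexive (each world relates to itself), so the schema is valid here.
(D) R is not reflexive (not a R a), so the schema fails here.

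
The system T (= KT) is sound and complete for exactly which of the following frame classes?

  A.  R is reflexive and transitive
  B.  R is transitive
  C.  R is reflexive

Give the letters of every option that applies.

(A) this class determines S4, not T (= KT).
(B) this class determines K4, not T (= KT).
(C) T (= KT) is sound and complete for exactly this class.

C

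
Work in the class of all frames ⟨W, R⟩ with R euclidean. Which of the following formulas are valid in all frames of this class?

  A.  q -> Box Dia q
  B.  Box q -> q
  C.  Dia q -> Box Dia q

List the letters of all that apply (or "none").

C

(A) q -> Box Dia q (axiom B) characterises the symmetric frames. Such an R need not be symmetric — not valid.
(B) axiom T: valid iff R is reflexive. Such an R need not be reflexive — not valid.
(C) Dia q -> Box Dia q is axiom 5, which corresponds to the euclidean property. Every such R is euclidean — valid.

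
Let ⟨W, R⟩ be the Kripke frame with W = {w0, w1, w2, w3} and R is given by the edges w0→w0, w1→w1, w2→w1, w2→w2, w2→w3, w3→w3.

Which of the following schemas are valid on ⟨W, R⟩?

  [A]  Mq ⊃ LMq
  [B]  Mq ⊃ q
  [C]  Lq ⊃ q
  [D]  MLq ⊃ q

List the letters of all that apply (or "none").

R is reflexive: each world relates to itself.
R is not symmetric: w2 R w1 but not w1 R w2.
R is not euclidean: w2 R w1 and w2 R w2 but not w1 R w2.
R is not a subset of the identity: w2 R w1 with w2 ≠ w1.
(A) Mq ⊃ LMq is axiom 5; it is valid on a frame exactly when R is euclidean. R is not euclidean, so not valid.
(B) Mq ⊃ q is the converse of T; it holds exactly when R ⊆ identity. Here R ⊄ identity — not valid.
(C) Lq ⊃ q (axiom T) characterises the reflexive frames. R is reflexive — valid.
(D) MLq ⊃ q is the dual of axiom B, which corresponds to symmetry. R is not symmetric — not valid.

C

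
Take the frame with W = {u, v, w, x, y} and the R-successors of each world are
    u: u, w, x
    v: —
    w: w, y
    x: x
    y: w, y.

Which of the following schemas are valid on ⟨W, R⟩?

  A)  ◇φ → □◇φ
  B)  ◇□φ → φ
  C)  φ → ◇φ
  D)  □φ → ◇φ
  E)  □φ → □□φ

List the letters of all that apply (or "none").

none

R is not reflexive: not v R v.
R is not symmetric: u R w but not w R u.
R is not transitive: u R w and w R y but not u R y.
R is not euclidean: u R w and u R u but not w R u.
R is not serial: v has no R-successor.
(A) ◇φ → □◇φ is axiom 5; it is valid on a frame exactly when R is euclidean. R is not euclidean, so not valid.
(B) the dual of axiom B: valid iff R is symmetric. R is not symmetric — not valid.
(C) the dual of axiom T: valid iff R is reflexive. R is not reflexive — not valid.
(D) □φ → ◇φ is axiom D, which corresponds to seriality. R is not serial — not valid.
(E) □φ → □□φ is axiom 4; it is valid on a frame exactly when R is transitive. R is not transitive, so not valid.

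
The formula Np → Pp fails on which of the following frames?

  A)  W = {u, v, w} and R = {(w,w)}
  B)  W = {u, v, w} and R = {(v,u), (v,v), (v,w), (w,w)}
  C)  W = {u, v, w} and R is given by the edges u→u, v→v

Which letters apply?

The schema Np → Pp is axiom D; it is valid on a frame iff R is serial.
(A) R is not serial (u has no R-successor), so the schema fails here.
(B) R is not serial (u has no R-successor), so the schema fails here.
(C) R is not serial (w has no R-successor), so the schema fails here.

A, B, C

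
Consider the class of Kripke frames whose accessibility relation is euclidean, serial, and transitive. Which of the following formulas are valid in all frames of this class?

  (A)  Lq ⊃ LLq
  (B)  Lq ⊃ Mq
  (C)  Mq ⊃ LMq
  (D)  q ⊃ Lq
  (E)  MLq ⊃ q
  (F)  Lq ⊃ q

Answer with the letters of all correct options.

(A) Lq ⊃ LLq is axiom 4; it is valid on a frame exactly when R is transitive. Every such R is transitive, so valid.
(B) Lq ⊃ Mq is axiom D, which corresponds to seriality. Every such R is serial — valid.
(C) Mq ⊃ LMq (axiom 5) characterises the euclidean frames. Every such R is euclidean — valid.
(D) q ⊃ Lq (equivalent to ◇p→p) corresponds to R being a subset of the identity. Such an R need not be a subset of the identity, so not valid.
(E) MLq ⊃ q is the dual of axiom B, which corresponds to symmetry. Such an R need not be symmetric — not valid.
(F) Lq ⊃ q is axiom T, which corresponds to reflexivity. Such an R need not be reflexive — not valid.

A, B, C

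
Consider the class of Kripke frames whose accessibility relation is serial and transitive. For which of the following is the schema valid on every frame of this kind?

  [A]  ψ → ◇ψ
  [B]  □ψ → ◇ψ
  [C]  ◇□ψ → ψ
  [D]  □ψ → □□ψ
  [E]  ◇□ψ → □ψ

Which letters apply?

B, D

(A) ψ → ◇ψ (the dual of axiom T) characterises the reflexive frames. Such an R need not be reflexive — not valid.
(B) □ψ → ◇ψ is axiom D; it is valid on a frame exactly when R is serial. Every such R is serial, so valid.
(C) ◇□ψ → ψ is the dual of axiom B, which corresponds to symmetry. Such an R need not be symmetric — not valid.
(D) axiom 4: valid iff R is transitive. Every such R is transitive — valid.
(E) ◇□ψ → □ψ is the dual of axiom 5, which corresponds to the euclidean property. Such an R need not be euclidean — not valid.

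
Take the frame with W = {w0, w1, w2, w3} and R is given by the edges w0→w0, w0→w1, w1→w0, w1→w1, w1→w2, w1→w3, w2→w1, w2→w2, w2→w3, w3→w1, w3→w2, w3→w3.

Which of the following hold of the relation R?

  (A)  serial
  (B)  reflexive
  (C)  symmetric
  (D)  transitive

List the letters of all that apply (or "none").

A, B, C

(A) serial: every world has an R-successor.
(B) reflexive: each world relates to itself.
(C) symmetric: every R-edge is matched by its reverse.
(D) not transitive: w0 R w1 and w1 R w2 but not w0 R w2.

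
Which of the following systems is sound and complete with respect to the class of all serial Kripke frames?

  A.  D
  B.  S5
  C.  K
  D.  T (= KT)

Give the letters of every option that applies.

(A) D is determined by exactly this class.
(B) S5 is determined by the class of reflexive, symmetric, and transitive frames.
(C) K is determined by the class of arbitrary frames.
(D) T (= KT) is determined by the class of reflexive frames.

A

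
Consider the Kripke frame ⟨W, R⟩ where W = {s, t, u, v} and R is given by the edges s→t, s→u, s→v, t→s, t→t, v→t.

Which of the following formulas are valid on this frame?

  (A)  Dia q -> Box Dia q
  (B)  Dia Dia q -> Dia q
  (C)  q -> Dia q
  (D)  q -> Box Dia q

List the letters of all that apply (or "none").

R is not reflexive: not s R s.
R is not symmetric: s R u but not u R s.
R is not transitive: s R t and t R s but not s R s.
R is not euclidean: s R t and s R u but not t R u.
(A) Dia q -> Box Dia q (axiom 5) characterises the euclidean frames. R is not euclidean — not valid.
(B) the dual of axiom 4: valid iff R is transitive. R is not transitive — not valid.
(C) q -> Dia q (the dual of axiom T) characterises the reflexive frames. R is not reflexive — not valid.
(D) q -> Box Dia q is axiom B; it is valid on a frame exactly when R is symmetric. R is not symmetric, so not valid.

none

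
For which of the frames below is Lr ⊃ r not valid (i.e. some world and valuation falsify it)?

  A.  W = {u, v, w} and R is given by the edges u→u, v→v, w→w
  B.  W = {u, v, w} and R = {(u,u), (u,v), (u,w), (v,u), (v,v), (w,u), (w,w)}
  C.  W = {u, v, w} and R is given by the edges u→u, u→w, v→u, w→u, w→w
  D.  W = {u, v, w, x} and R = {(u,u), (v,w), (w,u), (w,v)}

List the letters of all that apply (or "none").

C, D

The schema Lr ⊃ r is axiom T; it is valid on a frame iff R is reflexive.
(A) R is reflexive (each world relates to itself), so the schema is valid here.
(B) R is reflexive (each world relates to itself), so the schema is valid here.
(C) R is not reflexive (not v R v), so the schema fails here.
(D) R is not reflexive (not v R v), so the schema fails here.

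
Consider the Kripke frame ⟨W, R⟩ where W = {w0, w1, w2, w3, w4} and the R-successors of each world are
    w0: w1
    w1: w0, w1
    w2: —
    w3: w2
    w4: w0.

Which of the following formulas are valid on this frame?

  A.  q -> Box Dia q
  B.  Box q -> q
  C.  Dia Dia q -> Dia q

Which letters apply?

none

R is not reflexive: not w0 R w0.
R is not symmetric: w3 R w2 but not w2 R w3.
R is not transitive: w0 R w1 and w1 R w0 but not w0 R w0.
(A) q -> Box Dia q is axiom B, which corresponds to symmetry. R is not symmetric — not valid.
(B) Box q -> q is axiom T, which corresponds to reflexivity. R is not reflexive — not valid.
(C) the dual of axiom 4: valid iff R is transitive. R is not transitive — not valid.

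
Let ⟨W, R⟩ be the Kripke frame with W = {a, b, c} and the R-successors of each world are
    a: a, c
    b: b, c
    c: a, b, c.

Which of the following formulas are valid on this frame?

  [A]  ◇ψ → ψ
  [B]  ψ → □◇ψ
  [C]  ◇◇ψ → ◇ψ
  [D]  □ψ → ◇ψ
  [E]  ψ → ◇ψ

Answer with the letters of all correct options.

R is reflexive: each world relates to itself.
R is symmetric: every R-edge is matched by its reverse.
R is not transitive: a R c and c R b but not a R b.
R is serial: every world has an R-successor.
R is not a subset of the identity: a R c with a ≠ c.
(A) ◇ψ → ψ (the converse of T) corresponds to R being a subset of the identity. Here R ⊄ identity, so not valid.
(B) ψ → □◇ψ is axiom B, which corresponds to symmetry. R is symmetric — valid.
(C) ◇◇ψ → ◇ψ is the dual of axiom 4, which corresponds to transitivity. R is not transitive — not valid.
(D) □ψ → ◇ψ is axiom D, which corresponds to seriality. R is serial — valid.
(E) ψ → ◇ψ is the dual of axiom T; it is valid on a frame exactly when R is reflexive. R is reflexive, so valid.

B, D, E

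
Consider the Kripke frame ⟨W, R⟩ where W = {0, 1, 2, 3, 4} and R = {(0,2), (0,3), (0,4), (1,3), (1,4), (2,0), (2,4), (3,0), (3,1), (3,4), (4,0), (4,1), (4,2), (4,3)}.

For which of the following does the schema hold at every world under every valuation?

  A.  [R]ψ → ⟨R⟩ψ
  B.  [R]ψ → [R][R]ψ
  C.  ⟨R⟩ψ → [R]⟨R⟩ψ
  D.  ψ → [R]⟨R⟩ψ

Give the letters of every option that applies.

R is symmetric: every R-edge is matched by its reverse.
R is not transitive: 0 R 2 and 2 R 0 but not 0 R 0.
R is not euclidean: 0 R 2 and 0 R 3 but not 2 R 3.
R is serial: every world has an R-successor.
(A) axiom D: valid iff R is serial. R is serial — valid.
(B) [R]ψ → [R][R]ψ is axiom 4, which corresponds to transitivity. R is not transitive — not valid.
(C) axiom 5: valid iff R is euclidean. R is not euclidean — not valid.
(D) ψ → [R]⟨R⟩ψ (axiom B) characterises the symmetric frames. R is symmetric — valid.

A, D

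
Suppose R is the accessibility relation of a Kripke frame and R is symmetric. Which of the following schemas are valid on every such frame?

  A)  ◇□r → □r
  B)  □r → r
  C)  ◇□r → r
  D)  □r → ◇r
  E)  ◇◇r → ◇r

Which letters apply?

(A) ◇□r → □r (the dual of axiom 5) characterises the euclidean frames. Such an R need not be euclidean — not valid.
(B) □r → r is axiom T, which corresponds to reflexivity. Such an R need not be reflexive — not valid.
(C) the dual of axiom B: valid iff R is symmetric. Every such R is symmetric — valid.
(D) axiom D: valid iff R is serial. Such an R need not be serial — not valid.
(E) ◇◇r → ◇r is the dual of axiom 4; it is valid on a frame exactly when R is transitive. Such an R need not be transitive, so not valid.

C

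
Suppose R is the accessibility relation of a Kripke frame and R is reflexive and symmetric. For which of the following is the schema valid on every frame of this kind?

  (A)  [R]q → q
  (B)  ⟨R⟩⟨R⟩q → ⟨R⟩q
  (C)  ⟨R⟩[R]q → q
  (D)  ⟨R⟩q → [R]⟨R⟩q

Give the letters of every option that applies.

A, C

Reflexive relations are serial.
(A) [R]q → q is axiom T; it is valid on a frame exactly when R is reflexive. Every such R is reflexive, so valid.
(B) ⟨R⟩⟨R⟩q → ⟨R⟩q is the dual of axiom 4; it is valid on a frame exactly when R is transitive. Such an R need not be transitive, so not valid.
(C) ⟨R⟩[R]q → q (the dual of axiom B) characterises the symmetric frames. Every such R is symmetric — valid.
(D) ⟨R⟩q → [R]⟨R⟩q (axiom 5) characterises the euclidean frames. Such an R need not be euclidean — not valid.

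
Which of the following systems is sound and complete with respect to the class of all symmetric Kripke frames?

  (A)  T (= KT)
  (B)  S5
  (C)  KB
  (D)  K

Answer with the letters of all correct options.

C

(A) T (= KT) is determined by the class of reflexive frames.
(B) S5 is determined by the class of reflexive, symmetric, and transitive frames.
(C) KB is determined by exactly this class.
(D) K is determined by the class of arbitrary frames.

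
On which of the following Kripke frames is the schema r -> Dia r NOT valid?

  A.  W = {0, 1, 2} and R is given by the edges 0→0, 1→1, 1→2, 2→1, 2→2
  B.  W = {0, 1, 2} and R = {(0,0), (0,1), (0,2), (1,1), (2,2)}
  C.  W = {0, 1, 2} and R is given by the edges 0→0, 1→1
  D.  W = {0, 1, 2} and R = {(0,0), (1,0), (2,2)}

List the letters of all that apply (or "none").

C, D

The schema r -> Dia r is the dual of axiom T; it is valid on a frame iff R is reflexive.
(A) R is reflexive (each world relates to itself), so the schema is valid here.
(B) R is reflexive (each world relates to itself), so the schema is valid here.
(C) R is not reflexive (not 2 R 2), so the schema fails here.
(D) R is not reflexive (not 1 R 1), so the schema fails here.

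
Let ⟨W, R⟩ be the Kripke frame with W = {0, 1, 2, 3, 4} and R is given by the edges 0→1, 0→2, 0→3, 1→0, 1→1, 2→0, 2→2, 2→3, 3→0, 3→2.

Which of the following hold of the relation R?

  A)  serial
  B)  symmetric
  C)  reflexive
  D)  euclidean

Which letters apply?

(A) not serial: 4 has no R-successor.
(B) symmetric: every R-edge is matched by its reverse.
(C) not reflexive: not 0 R 0.
(D) not euclidean: 0 R 1 and 0 R 2 but not 1 R 2.

B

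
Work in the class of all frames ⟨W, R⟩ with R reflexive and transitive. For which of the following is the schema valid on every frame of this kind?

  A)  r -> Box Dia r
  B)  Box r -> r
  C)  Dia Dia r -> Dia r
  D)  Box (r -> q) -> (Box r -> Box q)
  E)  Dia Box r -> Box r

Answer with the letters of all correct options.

Reflexive relations are serial.
(A) r -> Box Dia r is axiom B; it is valid on a frame exactly when R is symmetric. Such an R need not be symmetric, so not valid.
(B) Box r -> r is axiom T, which corresponds to reflexivity. Every such R is reflexive — valid.
(C) Dia Dia r -> Dia r (the dual of axiom 4) characterises the transitive frames. Every such R is transitive — valid.
(D) this is just K, valid on every normal frame.
(E) Dia Box r -> Box r (the dual of axiom 5) characterises the euclidean frames. Such an R need not be euclidean — not valid.

B, C, D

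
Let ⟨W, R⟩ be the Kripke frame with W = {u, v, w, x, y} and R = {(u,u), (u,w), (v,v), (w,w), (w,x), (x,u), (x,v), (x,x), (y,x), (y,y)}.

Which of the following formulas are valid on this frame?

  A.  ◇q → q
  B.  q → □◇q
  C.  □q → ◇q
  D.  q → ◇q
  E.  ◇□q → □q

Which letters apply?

C, D

R is reflexive: each world relates to itself.
R is not symmetric: u R w but not w R u.
R is not euclidean: u R w and u R u but not w R u.
R is serial: every world has an R-successor.
R is not a subset of the identity: u R w with u ≠ w.
(A) ◇q → q (the converse of T) corresponds to R being a subset of the identity. Here R ⊄ identity, so not valid.
(B) q → □◇q is axiom B, which corresponds to symmetry. R is not symmetric — not valid.
(C) □q → ◇q is axiom D, which corresponds to seriality. R is serial — valid.
(D) the dual of axiom T: valid iff R is reflexive. R is reflexive — valid.
(E) ◇□q → □q (the dual of axiom 5) characterises the euclidean frames. R is not euclidean — not valid.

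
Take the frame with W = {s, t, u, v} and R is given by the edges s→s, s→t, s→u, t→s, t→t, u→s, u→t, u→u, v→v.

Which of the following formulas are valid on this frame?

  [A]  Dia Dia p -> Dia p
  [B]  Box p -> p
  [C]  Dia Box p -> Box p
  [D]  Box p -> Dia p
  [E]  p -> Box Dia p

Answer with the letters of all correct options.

B, D

R is reflexive: each world relates to itself.
R is not symmetric: u R t but not t R u.
R is not transitive: t R s and s R u but not t R u.
R is not euclidean: s R t and s R u but not t R u.
R is serial: every world has an R-successor.
(A) Dia Dia p -> Dia p (the dual of axiom 4) characterises the transitive frames. R is not transitive — not valid.
(B) Box p -> p (axiom T) characterises the reflexive frames. R is reflexive — valid.
(C) Dia Box p -> Box p is the dual of axiom 5; it is valid on a frame exactly when R is euclidean. R is not euclidean, so not valid.
(D) axiom D: valid iff R is serial. R is serial — valid.
(E) p -> Box Dia p is axiom B, which corresponds to symmetry. R is not symmetric — not valid.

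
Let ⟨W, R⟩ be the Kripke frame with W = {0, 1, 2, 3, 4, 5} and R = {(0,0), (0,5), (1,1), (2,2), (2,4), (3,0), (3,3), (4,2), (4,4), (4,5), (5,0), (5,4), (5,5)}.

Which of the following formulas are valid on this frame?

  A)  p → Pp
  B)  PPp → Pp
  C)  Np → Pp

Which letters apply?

A, C

R is reflexive: each world relates to itself.
R is not transitive: 0 R 5 and 5 R 4 but not 0 R 4.
R is serial: every world has an R-successor.
(A) p → Pp (the dual of axiom T) characterises the reflexive frames. R is reflexive — valid.
(B) the dual of axiom 4: valid iff R is transitive. R is not transitive — not valid.
(C) axiom D: valid iff R is serial. R is serial — valid.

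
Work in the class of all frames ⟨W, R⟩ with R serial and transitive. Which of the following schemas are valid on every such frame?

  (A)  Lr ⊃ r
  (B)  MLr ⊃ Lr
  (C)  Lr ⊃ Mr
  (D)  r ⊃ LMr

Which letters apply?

C

(A) Lr ⊃ r is axiom T, which corresponds to reflexivity. Such an R need not be reflexive — not valid.
(B) MLr ⊃ Lr (the dual of axiom 5) characterises the euclidean frames. Such an R need not be euclidean — not valid.
(C) Lr ⊃ Mr is axiom D, which corresponds to seriality. Every such R is serial — valid.
(D) r ⊃ LMr (axiom B) characterises the symmetric frames. Such an R need not be symmetric — not valid.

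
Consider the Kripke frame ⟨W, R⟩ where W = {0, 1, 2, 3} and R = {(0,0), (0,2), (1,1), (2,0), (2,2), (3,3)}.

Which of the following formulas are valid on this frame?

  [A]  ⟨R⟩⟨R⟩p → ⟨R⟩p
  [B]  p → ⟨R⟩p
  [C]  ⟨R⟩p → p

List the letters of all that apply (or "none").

R is reflexive: each world relates to itself.
R is transitive: R is closed under composition.
R is not a subset of the identity: 0 R 2 with 0 ≠ 2.
(A) ⟨R⟩⟨R⟩p → ⟨R⟩p is the dual of axiom 4; it is valid on a frame exactly when R is transitive. R is transitive, so valid.
(B) p → ⟨R⟩p (the dual of axiom T) characterises the reflexive frames. R is reflexive — valid.
(C) ⟨R⟩p → p (the converse of T) corresponds to R being a subset of the identity. Here R ⊄ identity, so not valid.

A, B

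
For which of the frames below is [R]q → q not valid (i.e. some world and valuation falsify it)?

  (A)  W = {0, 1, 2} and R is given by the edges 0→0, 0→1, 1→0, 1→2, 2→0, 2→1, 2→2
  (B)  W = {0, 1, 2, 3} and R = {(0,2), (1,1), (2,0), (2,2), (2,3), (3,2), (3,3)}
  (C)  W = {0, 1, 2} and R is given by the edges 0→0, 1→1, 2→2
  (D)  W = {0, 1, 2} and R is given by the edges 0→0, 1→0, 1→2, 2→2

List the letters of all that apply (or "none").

The schema [R]q → q is axiom T; it is valid on a frame iff R is reflexive.
(A) R is not reflexive (not 1 R 1), so the schema fails here.
(B) R is not reflexive (not 0 R 0), so the schema fails here.
(C) R is reflexive (each world relates to itself), so the schema is valid here.
(D) R is not reflexive (not 1 R 1), so the schema fails here.

A, B, D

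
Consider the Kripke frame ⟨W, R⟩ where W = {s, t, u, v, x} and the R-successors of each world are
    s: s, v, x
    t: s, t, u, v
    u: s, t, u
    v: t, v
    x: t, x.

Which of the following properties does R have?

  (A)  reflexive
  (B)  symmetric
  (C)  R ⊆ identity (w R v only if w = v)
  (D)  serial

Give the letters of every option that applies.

(A) reflexive: each world relates to itself.
(B) not symmetric: s R v but not v R s.
(C) not ⊆ identity: s R v with s ≠ v.
(D) serial: every world has an R-successor.

A, D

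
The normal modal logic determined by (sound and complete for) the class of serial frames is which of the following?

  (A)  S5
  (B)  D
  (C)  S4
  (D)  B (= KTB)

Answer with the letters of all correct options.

B

(A) S5 is determined by the class of reflexive, symmetric, and transitive frames.
(B) D is determined by exactly this class.
(C) S4 is determined by the class of reflexive and transitive frames.
(D) B (= KTB) is determined by the class of reflexive and symmetric frames.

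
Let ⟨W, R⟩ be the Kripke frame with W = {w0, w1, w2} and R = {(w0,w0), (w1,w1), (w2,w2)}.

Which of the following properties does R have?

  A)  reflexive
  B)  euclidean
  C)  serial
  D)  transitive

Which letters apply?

A, B, C, D

(A) reflexive: each world relates to itself.
(B) euclidean: any two R-successors of the same world are R-related.
(C) serial: every world has an R-successor.
(D) transitive: R is closed under composition.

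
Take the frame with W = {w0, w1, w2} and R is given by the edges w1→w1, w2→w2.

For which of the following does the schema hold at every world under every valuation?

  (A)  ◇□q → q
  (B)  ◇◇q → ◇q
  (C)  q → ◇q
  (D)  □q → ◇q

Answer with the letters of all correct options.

A, B

R is not reflexive: not w0 R w0.
R is symmetric: every R-edge is matched by its reverse.
R is transitive: R is closed under composition.
R is not serial: w0 has no R-successor.
(A) the dual of axiom B: valid iff R is symmetric. R is symmetric — valid.
(B) the dual of axiom 4: valid iff R is transitive. R is transitive — valid.
(C) q → ◇q is the dual of axiom T; it is valid on a frame exactly when R is reflexive. R is not reflexive, so not valid.
(D) □q → ◇q is axiom D, which corresponds to seriality. R is not serial — not valid.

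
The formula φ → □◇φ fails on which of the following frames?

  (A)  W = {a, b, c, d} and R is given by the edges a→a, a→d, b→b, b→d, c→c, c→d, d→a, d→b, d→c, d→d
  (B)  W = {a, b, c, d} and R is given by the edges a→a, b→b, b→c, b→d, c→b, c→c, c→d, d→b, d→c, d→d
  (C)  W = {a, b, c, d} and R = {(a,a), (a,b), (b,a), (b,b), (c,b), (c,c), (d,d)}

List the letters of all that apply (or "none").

The schema φ → □◇φ is axiom B; it is valid on a frame iff R is symmetric.
(A) R is symmetric (every R-edge is matched by its reverse), so the schema is valid here.
(B) R is symmetric (every R-edge is matched by its reverse), so the schema is valid here.
(C) R is not symmetric (c R b but not b R c), so the schema fails here.

C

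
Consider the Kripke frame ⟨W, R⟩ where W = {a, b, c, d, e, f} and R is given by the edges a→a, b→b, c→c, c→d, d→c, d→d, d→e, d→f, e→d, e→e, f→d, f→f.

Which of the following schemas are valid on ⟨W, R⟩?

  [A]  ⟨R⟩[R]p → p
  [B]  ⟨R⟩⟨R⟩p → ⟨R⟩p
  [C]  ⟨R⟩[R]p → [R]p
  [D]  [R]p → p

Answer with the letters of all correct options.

R is reflexive: each world relates to itself.
R is symmetric: every R-edge is matched by its reverse.
R is not transitive: c R d and d R e but not c R e.
R is not euclidean: d R c and d R e but not c R e.
(A) ⟨R⟩[R]p → p is the dual of axiom B; it is valid on a frame exactly when R is symmetric. R is symmetric, so valid.
(B) ⟨R⟩⟨R⟩p → ⟨R⟩p is the dual of axiom 4, which corresponds to transitivity. R is not transitive — not valid.
(C) ⟨R⟩[R]p → [R]p is the dual of axiom 5; it is valid on a frame exactly when R is euclidean. R is not euclidean, so not valid.
(D) [R]p → p (axiom T) characterises the reflexive frames. R is reflexive — valid.

A, D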